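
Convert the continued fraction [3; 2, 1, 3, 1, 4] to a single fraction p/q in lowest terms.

Fold from the inside: start with 4/1.
  1 + 1/4 = 5/4
  3 + 4/5 = 19/5
  1 + 5/19 = 24/19
  2 + 19/24 = 67/24
  3 + 24/67 = 225/67

225/67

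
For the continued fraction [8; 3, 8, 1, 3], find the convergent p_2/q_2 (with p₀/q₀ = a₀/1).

208/25

Using pₖ = aₖpₖ₋₁ + pₖ₋₂, qₖ = aₖqₖ₋₁ + qₖ₋₂ (with p₋₁=1, p₋₂=0, q₋₁=0, q₋₂=1):
  k=0: a=8, p=8, q=1
  k=1: a=3, p=25, q=3
  k=2: a=8, p=208, q=25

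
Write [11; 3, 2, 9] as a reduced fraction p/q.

745/66

Fold from the inside: start with 9/1.
  2 + 1/9 = 19/9
  3 + 9/19 = 66/19
  11 + 19/66 = 745/66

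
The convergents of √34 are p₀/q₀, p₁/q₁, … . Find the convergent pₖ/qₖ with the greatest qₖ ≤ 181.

√34 = [5; 1, 4, 1, 10, …] (period length 4).
Convergents:
  p_0/q_0 = 5/1
  p_1/q_1 = 6/1
  p_2/q_2 = 29/5
  p_3/q_3 = 35/6
  p_4/q_4 = 379/65
  p_5/q_5 = 414/71
  p_6/q_6 = 2035/349
q_5 = 71 ≤ 181 < 349 = q_6, so the answer is 414/71.

414/71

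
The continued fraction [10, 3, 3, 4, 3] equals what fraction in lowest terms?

1432/139

Fold from the inside: start with 3/1.
  4 + 1/3 = 13/3
  3 + 3/13 = 42/13
  3 + 13/42 = 139/42
  10 + 42/139 = 1432/139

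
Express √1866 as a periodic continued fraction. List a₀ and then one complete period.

[43; 5, 14, 5, 86]

a₀ = ⌊√1866⌋ = 43.
With m₀=0, d₀=1 and mₖ₊₁ = dₖaₖ − mₖ, dₖ₊₁ = (n − mₖ₊₁²)/dₖ, aₖ₊₁ = ⌊(a₀+mₖ₊₁)/dₖ₊₁⌋:
  k=1: m=43, d=17, a=5
  k=2: m=42, d=6, a=14
  k=3: m=42, d=17, a=5
  k=4: m=43, d=1, a=86
d=1 and a=2a₀=86 at k=4, so the next step gives (m, d) = (43, 17) again — its k=1 value — and the period has length 4.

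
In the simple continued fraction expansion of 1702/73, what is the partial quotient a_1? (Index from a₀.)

1702 = 23·73 + 23   →  a_0 = 23
73 = 3·23 + 4   →  a_1 = 3

3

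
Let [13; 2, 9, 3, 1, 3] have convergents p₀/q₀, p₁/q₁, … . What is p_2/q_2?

256/19

Using pₖ = aₖpₖ₋₁ + pₖ₋₂, qₖ = aₖqₖ₋₁ + qₖ₋₂ (with p₋₁=1, p₋₂=0, q₋₁=0, q₋₂=1):
  k=0: a=13, p=13, q=1
  k=1: a=2, p=27, q=2
  k=2: a=9, p=256, q=19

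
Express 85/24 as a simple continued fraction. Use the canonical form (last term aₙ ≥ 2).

[3; 1, 1, 5, 2]

85 = 3×24 + 13
24 = 1×13 + 11
13 = 1×11 + 2
11 = 5×2 + 1
2 = 2×1 + 0  (stop)
So 85/24 = [3; 1, 1, 5, 2].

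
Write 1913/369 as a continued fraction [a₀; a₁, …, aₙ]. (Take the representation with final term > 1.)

[5; 5, 2, 2, 1, 9]

1913 = 5×369 + 68
369 = 5×68 + 29
68 = 2×29 + 10
29 = 2×10 + 9
10 = 1×9 + 1
9 = 9×1 + 0  (stop)
So 1913/369 = [5; 5, 2, 2, 1, 9].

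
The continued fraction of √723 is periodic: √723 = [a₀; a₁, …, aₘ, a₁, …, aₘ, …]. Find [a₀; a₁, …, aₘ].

[26; 1, 7, 1, 52]

a₀ = ⌊√723⌋ = 26.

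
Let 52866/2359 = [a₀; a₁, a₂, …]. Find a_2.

2

52866 = 22·2359 + 968   →  a_0 = 22
2359 = 2·968 + 423   →  a_1 = 2
968 = 2·423 + 122   →  a_2 = 2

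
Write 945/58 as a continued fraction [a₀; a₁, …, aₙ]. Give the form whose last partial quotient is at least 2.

945 = 16·58 + 17
58 = 3·17 + 7
17 = 2·7 + 3
7 = 2·3 + 1
3 = 3·1 + 0  (stop)
So 945/58 = [16; 3, 2, 2, 3].

[16; 3, 2, 2, 3]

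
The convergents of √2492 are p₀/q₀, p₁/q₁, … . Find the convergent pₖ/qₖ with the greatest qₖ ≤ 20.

√2492 = [49; 1, 11, 2, 24, 2, 11, 1, 98, …] (period length 8).
Convergents:
  p_0/q_0 = 49/1
  p_1/q_1 = 50/1
  p_2/q_2 = 599/12
  p_3/q_3 = 1248/25
q_2 = 12 ≤ 20 < 25 = q_3, so the answer is 599/12.

599/12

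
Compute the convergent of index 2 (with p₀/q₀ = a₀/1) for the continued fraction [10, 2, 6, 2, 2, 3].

Using pₖ = aₖpₖ₋₁ + pₖ₋₂, qₖ = aₖqₖ₋₁ + qₖ₋₂ (with p₋₁=1, p₋₂=0, q₋₁=0, q₋₂=1):
  k=0: a=10, p=10, q=1
  k=1: a=2, p=21, q=2
  k=2: a=6, p=136, q=13

136/13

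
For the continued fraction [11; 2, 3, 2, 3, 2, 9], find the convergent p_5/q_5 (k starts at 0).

Using pₖ = aₖpₖ₋₁ + pₖ₋₂, qₖ = aₖqₖ₋₁ + qₖ₋₂ (with p₋₁=1, p₋₂=0, q₋₁=0, q₋₂=1):
  k=0: a=11, p=11, q=1
  k=1: a=2, p=23, q=2
  k=2: a=3, p=80, q=7
  k=3: a=2, p=183, q=16
  k=4: a=3, p=629, q=55
  k=5: a=2, p=1441, q=126

1441/126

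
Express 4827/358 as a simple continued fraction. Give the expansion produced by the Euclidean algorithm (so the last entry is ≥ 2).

[13; 2, 14, 2, 2, 2]

4827 = 13×358 + 173
358 = 2×173 + 12
173 = 14×12 + 5
12 = 2×5 + 2
5 = 2×2 + 1
2 = 2×1 + 0  (stop)
So 4827/358 = [13; 2, 14, 2, 2, 2].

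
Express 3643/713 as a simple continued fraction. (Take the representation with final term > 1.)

[5; 9, 7, 11]

3643 = 5·713 + 78
713 = 9·78 + 11
78 = 7·11 + 1
11 = 11·1 + 0  (stop)
So 3643/713 = [5; 9, 7, 11].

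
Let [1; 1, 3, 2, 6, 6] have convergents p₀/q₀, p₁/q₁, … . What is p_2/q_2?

Using pₖ = aₖpₖ₋₁ + pₖ₋₂, qₖ = aₖqₖ₋₁ + qₖ₋₂ (with p₋₁=1, p₋₂=0, q₋₁=0, q₋₂=1):
  k=0: a=1, p=1, q=1
  k=1: a=1, p=2, q=1
  k=2: a=3, p=7, q=4

7/4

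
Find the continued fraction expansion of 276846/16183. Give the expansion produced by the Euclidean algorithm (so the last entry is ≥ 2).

[17; 9, 3, 18, 3, 10]

276846 = 17*16183 + 1735
16183 = 9*1735 + 568
1735 = 3*568 + 31
568 = 18*31 + 10
31 = 3*10 + 1
10 = 10*1 + 0  (stop)
So 276846/16183 = [17; 9, 3, 18, 3, 10].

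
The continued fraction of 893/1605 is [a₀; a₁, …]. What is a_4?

1

893 = 0·1605 + 893   →  a_0 = 0
1605 = 1·893 + 712   →  a_1 = 1
893 = 1·712 + 181   →  a_2 = 1
712 = 3·181 + 169   →  a_3 = 3
181 = 1·169 + 12   →  a_4 = 1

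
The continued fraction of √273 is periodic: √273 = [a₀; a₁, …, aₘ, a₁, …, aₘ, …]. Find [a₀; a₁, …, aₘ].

a₀ = ⌊√273⌋ = 16.
With m₀=0, d₀=1 and mₖ₊₁ = dₖaₖ − mₖ, dₖ₊₁ = (n − mₖ₊₁²)/dₖ, aₖ₊₁ = ⌊(a₀+mₖ₊₁)/dₖ₊₁⌋:
  k=1: m=16, d=17, a=1
  k=2: m=1, d=16, a=1
  k=3: m=15, d=3, a=10
  k=4: m=15, d=16, a=1
  k=5: m=1, d=17, a=1
  k=6: m=16, d=1, a=32
d=1 and a=2a₀=32 at k=6, so the next step gives (m, d) = (16, 17) again — its k=1 value — and the period has length 6.

[16; 1, 1, 10, 1, 1, 32]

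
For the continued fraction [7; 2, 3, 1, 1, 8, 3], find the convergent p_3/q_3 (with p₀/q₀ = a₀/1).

Using pₖ = aₖpₖ₋₁ + pₖ₋₂, qₖ = aₖqₖ₋₁ + qₖ₋₂ (with p₋₁=1, p₋₂=0, q₋₁=0, q₋₂=1):
  k=0: a=7, p=7, q=1
  k=1: a=2, p=15, q=2
  k=2: a=3, p=52, q=7
  k=3: a=1, p=67, q=9

67/9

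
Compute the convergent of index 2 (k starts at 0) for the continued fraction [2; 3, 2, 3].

Using pₖ = aₖpₖ₋₁ + pₖ₋₂, qₖ = aₖqₖ₋₁ + qₖ₋₂ (with p₋₁=1, p₋₂=0, q₋₁=0, q₋₂=1):
  k=0: a=2, p=2, q=1
  k=1: a=3, p=7, q=3
  k=2: a=2, p=16, q=7

16/7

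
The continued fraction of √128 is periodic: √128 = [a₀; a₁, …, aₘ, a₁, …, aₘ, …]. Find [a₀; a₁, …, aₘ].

[11; 3, 5, 3, 22]

a₀ = ⌊√128⌋ = 11.
With m₀=0, d₀=1 and mₖ₊₁ = dₖaₖ − mₖ, dₖ₊₁ = (n − mₖ₊₁²)/dₖ, aₖ₊₁ = ⌊(a₀+mₖ₊₁)/dₖ₊₁⌋:
  k=1: m=11, d=7, a=3
  k=2: m=10, d=4, a=5
  k=3: m=10, d=7, a=3
  k=4: m=11, d=1, a=22
d=1 and a=2a₀=22 at k=4, so the next step gives (m, d) = (11, 7) again — its k=1 value — and the period has length 4.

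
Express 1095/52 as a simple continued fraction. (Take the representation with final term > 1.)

[21; 17, 3]

1095 = 21×52 + 3
52 = 17×3 + 1
3 = 3×1 + 0  (stop)
So 1095/52 = [21; 17, 3].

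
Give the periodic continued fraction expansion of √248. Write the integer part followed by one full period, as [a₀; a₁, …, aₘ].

a₀ = ⌊√248⌋ = 15.
With m₀=0, d₀=1 and mₖ₊₁ = dₖaₖ − mₖ, dₖ₊₁ = (n − mₖ₊₁²)/dₖ, aₖ₊₁ = ⌊(a₀+mₖ₊₁)/dₖ₊₁⌋:
  k=1: m=15, d=23, a=1
  k=2: m=8, d=8, a=2
  k=3: m=8, d=23, a=1
  k=4: m=15, d=1, a=30
d=1 and a=2a₀=30 at k=4, so the next step gives (m, d) = (15, 23) again — its k=1 value — and the period has length 4.

[15; 1, 2, 1, 30]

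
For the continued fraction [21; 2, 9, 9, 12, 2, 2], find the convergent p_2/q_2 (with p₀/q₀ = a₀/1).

Using pₖ = aₖpₖ₋₁ + pₖ₋₂, qₖ = aₖqₖ₋₁ + qₖ₋₂ (with p₋₁=1, p₋₂=0, q₋₁=0, q₋₂=1):
  k=0: a=21, p=21, q=1
  k=1: a=2, p=43, q=2
  k=2: a=9, p=408, q=19

408/19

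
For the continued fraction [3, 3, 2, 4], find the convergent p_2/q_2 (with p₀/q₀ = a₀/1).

23/7

Using pₖ = aₖpₖ₋₁ + pₖ₋₂, qₖ = aₖqₖ₋₁ + qₖ₋₂ (with p₋₁=1, p₋₂=0, q₋₁=0, q₋₂=1):
  k=0: a=3, p=3, q=1
  k=1: a=3, p=10, q=3
  k=2: a=2, p=23, q=7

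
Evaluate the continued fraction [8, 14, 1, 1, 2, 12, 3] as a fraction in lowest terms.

Using pₖ = aₖpₖ₋₁ + pₖ₋₂ and qₖ = aₖqₖ₋₁ + qₖ₋₂:
  k=0: a=8, p=8, q=1
  k=1: a=14, p=113, q=14
  k=2: a=1, p=121, q=15
  k=3: a=1, p=234, q=29
  k=4: a=2, p=589, q=73
  k=5: a=12, p=7302, q=905
  k=6: a=3, p=22495, q=2788

22495/2788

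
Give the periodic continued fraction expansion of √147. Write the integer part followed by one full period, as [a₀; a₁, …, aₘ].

a₀ = ⌊√147⌋ = 12.
With m₀=0, d₀=1 and mₖ₊₁ = dₖaₖ − mₖ, dₖ₊₁ = (n − mₖ₊₁²)/dₖ, aₖ₊₁ = ⌊(a₀+mₖ₊₁)/dₖ₊₁⌋:
  k=1: m=12, d=3, a=8
  k=2: m=12, d=1, a=24
d=1 and a=2a₀=24 at k=2, so the next step gives (m, d) = (12, 3) again — its k=1 value — and the period has length 2.

[12; 8, 24]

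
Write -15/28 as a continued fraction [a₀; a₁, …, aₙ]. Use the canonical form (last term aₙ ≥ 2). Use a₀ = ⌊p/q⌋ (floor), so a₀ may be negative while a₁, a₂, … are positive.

-15 = -1×28 + 13
28 = 2×13 + 2
13 = 6×2 + 1
2 = 2×1 + 0  (stop)
So -15/28 = [-1; 2, 6, 2].

[-1; 2, 6, 2]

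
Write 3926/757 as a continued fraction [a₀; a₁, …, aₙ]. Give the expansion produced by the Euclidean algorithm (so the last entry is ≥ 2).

3926 = 5·757 + 141
757 = 5·141 + 52
141 = 2·52 + 37
52 = 1·37 + 15
37 = 2·15 + 7
15 = 2·7 + 1
7 = 7·1 + 0  (stop)
So 3926/757 = [5; 5, 2, 1, 2, 2, 7].

[5; 5, 2, 1, 2, 2, 7]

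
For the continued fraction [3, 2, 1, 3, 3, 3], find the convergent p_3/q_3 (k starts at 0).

Using pₖ = aₖpₖ₋₁ + pₖ₋₂, qₖ = aₖqₖ₋₁ + qₖ₋₂ (with p₋₁=1, p₋₂=0, q₋₁=0, q₋₂=1):
  k=0: a=3, p=3, q=1
  k=1: a=2, p=7, q=2
  k=2: a=1, p=10, q=3
  k=3: a=3, p=37, q=11

37/11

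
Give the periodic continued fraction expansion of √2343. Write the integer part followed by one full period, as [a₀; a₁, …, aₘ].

[48; 2, 2, 8, 2, 2, 96]

a₀ = ⌊√2343⌋ = 48.
With m₀=0, d₀=1 and mₖ₊₁ = dₖaₖ − mₖ, dₖ₊₁ = (n − mₖ₊₁²)/dₖ, aₖ₊₁ = ⌊(a₀+mₖ₊₁)/dₖ₊₁⌋:
  k=1: m=48, d=39, a=2
  k=2: m=30, d=37, a=2
  k=3: m=44, d=11, a=8
  k=4: m=44, d=37, a=2
  k=5: m=30, d=39, a=2
  k=6: m=48, d=1, a=96
d=1 and a=2a₀=96 at k=6, so the next step gives (m, d) = (48, 39) again — its k=1 value — and the period has length 6.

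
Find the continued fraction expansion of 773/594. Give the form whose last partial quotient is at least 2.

773 = 1*594 + 179
594 = 3*179 + 57
179 = 3*57 + 8
57 = 7*8 + 1
8 = 8*1 + 0  (stop)
So 773/594 = [1; 3, 3, 7, 8].

[1; 3, 3, 7, 8]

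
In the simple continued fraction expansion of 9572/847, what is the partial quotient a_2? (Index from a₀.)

3

9572 = 11·847 + 255   →  a_0 = 11
847 = 3·255 + 82   →  a_1 = 3
255 = 3·82 + 9   →  a_2 = 3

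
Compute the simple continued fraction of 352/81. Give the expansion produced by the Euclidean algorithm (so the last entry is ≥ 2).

352 = 4*81 + 28
81 = 2*28 + 25
28 = 1*25 + 3
25 = 8*3 + 1
3 = 3*1 + 0  (stop)
So 352/81 = [4; 2, 1, 8, 3].

[4; 2, 1, 8, 3]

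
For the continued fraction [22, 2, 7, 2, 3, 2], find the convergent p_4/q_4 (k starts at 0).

2494/111

Using pₖ = aₖpₖ₋₁ + pₖ₋₂, qₖ = aₖqₖ₋₁ + qₖ₋₂ (with p₋₁=1, p₋₂=0, q₋₁=0, q₋₂=1):
  k=0: a=22, p=22, q=1
  k=1: a=2, p=45, q=2
  k=2: a=7, p=337, q=15
  k=3: a=2, p=719, q=32
  k=4: a=3, p=2494, q=111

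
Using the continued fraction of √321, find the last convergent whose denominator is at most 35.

215/12

√321 = [17; 1, 10, 1, 34, …] (period length 4).
Convergents:
  p_0/q_0 = 17/1
  p_1/q_1 = 18/1
  p_2/q_2 = 197/11
  p_3/q_3 = 215/12
  p_4/q_4 = 7507/419
q_3 = 12 ≤ 35 < 419 = q_4, so the answer is 215/12.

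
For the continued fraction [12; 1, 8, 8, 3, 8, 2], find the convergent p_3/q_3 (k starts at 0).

941/73

Using pₖ = aₖpₖ₋₁ + pₖ₋₂, qₖ = aₖqₖ₋₁ + qₖ₋₂ (with p₋₁=1, p₋₂=0, q₋₁=0, q₋₂=1):
  k=0: a=12, p=12, q=1
  k=1: a=1, p=13, q=1
  k=2: a=8, p=116, q=9
  k=3: a=8, p=941, q=73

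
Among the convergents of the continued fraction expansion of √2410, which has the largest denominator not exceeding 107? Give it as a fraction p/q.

4811/98

√2410 = [49; 10, 1, 8, 1, 10, 98, …] (period length 6).
Convergents:
  p_0/q_0 = 49/1
  p_1/q_1 = 491/10
  p_2/q_2 = 540/11
  p_3/q_3 = 4811/98
  p_4/q_4 = 5351/109
q_3 = 98 ≤ 107 < 109 = q_4, so the answer is 4811/98.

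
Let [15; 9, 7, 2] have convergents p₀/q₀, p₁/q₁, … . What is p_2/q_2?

Using pₖ = aₖpₖ₋₁ + pₖ₋₂, qₖ = aₖqₖ₋₁ + qₖ₋₂ (with p₋₁=1, p₋₂=0, q₋₁=0, q₋₂=1):
  k=0: a=15, p=15, q=1
  k=1: a=9, p=136, q=9
  k=2: a=7, p=967, q=64

967/64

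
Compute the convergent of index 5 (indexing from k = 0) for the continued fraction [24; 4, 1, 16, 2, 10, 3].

Using pₖ = aₖpₖ₋₁ + pₖ₋₂, qₖ = aₖqₖ₋₁ + qₖ₋₂ (with p₋₁=1, p₋₂=0, q₋₁=0, q₋₂=1):
  k=0: a=24, p=24, q=1
  k=1: a=4, p=97, q=4
  k=2: a=1, p=121, q=5
  k=3: a=16, p=2033, q=84
  k=4: a=2, p=4187, q=173
  k=5: a=10, p=43903, q=1814

43903/1814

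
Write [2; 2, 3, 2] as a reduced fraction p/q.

Fold from the inside: start with 2/1.
  3 + 1/2 = 7/2
  2 + 2/7 = 16/7
  2 + 7/16 = 39/16

39/16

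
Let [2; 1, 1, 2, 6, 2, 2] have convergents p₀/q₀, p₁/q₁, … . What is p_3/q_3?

13/5

Using pₖ = aₖpₖ₋₁ + pₖ₋₂, qₖ = aₖqₖ₋₁ + qₖ₋₂ (with p₋₁=1, p₋₂=0, q₋₁=0, q₋₂=1):
  k=0: a=2, p=2, q=1
  k=1: a=1, p=3, q=1
  k=2: a=1, p=5, q=2
  k=3: a=2, p=13, q=5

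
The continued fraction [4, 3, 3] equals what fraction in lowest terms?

Fold from the inside: start with 3/1.
  3 + 1/3 = 10/3
  4 + 3/10 = 43/10

43/10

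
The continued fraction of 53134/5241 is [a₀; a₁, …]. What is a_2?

53134 = 10·5241 + 724   →  a_0 = 10
5241 = 7·724 + 173   →  a_1 = 7
724 = 4·173 + 32   →  a_2 = 4

4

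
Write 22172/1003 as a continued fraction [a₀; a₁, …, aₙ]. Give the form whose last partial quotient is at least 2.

[22; 9, 2, 6, 8]

22172 = 22*1003 + 106
1003 = 9*106 + 49
106 = 2*49 + 8
49 = 6*8 + 1
8 = 8*1 + 0  (stop)
So 22172/1003 = [22; 9, 2, 6, 8].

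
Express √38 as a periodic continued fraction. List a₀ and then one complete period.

a₀ = ⌊√38⌋ = 6.
With m₀=0, d₀=1 and mₖ₊₁ = dₖaₖ − mₖ, dₖ₊₁ = (n − mₖ₊₁²)/dₖ, aₖ₊₁ = ⌊(a₀+mₖ₊₁)/dₖ₊₁⌋:
  k=1: m=6, d=2, a=6
  k=2: m=6, d=1, a=12
d=1 and a=2a₀=12 at k=2, so the next step gives (m, d) = (6, 2) again — its k=1 value — and the period has length 2.

[6; 6, 12]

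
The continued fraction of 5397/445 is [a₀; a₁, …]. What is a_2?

5397 = 12·445 + 57   →  a_0 = 12
445 = 7·57 + 46   →  a_1 = 7
57 = 1·46 + 11   →  a_2 = 1

1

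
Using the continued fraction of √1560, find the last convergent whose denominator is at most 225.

√1560 = [39; 2, 78, …] (period length 2).
Convergents:
  p_0/q_0 = 39/1
  p_1/q_1 = 79/2
  p_2/q_2 = 6201/157
  p_3/q_3 = 12481/316
q_2 = 157 ≤ 225 < 316 = q_3, so the answer is 6201/157.

6201/157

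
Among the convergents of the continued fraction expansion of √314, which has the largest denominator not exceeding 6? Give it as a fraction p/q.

√314 = [17; 1, 2, 1, 1, 2, 1, 34, …] (period length 7).
Convergents:
  p_0/q_0 = 17/1
  p_1/q_1 = 18/1
  p_2/q_2 = 53/3
  p_3/q_3 = 71/4
  p_4/q_4 = 124/7
q_3 = 4 ≤ 6 < 7 = q_4, so the answer is 71/4.

71/4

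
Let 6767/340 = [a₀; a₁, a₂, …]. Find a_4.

3

6767 = 19·340 + 307   →  a_0 = 19
340 = 1·307 + 33   →  a_1 = 1
307 = 9·33 + 10   →  a_2 = 9
33 = 3·10 + 3   →  a_3 = 3
10 = 3·3 + 1   →  a_4 = 3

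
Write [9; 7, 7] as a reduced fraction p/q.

457/50

Fold from the inside: start with 7/1.
  7 + 1/7 = 50/7
  9 + 7/50 = 457/50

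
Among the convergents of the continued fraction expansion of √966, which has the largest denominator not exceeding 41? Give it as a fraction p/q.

777/25

√966 = [31; 12, 2, 2, 2, 12, 62, …] (period length 6).
Convergents:
  p_0/q_0 = 31/1
  p_1/q_1 = 373/12
  p_2/q_2 = 777/25
  p_3/q_3 = 1927/62
q_2 = 25 ≤ 41 < 62 = q_3, so the answer is 777/25.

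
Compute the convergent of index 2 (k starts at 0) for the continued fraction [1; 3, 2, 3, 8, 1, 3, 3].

Using pₖ = aₖpₖ₋₁ + pₖ₋₂, qₖ = aₖqₖ₋₁ + qₖ₋₂ (with p₋₁=1, p₋₂=0, q₋₁=0, q₋₂=1):
  k=0: a=1, p=1, q=1
  k=1: a=3, p=4, q=3
  k=2: a=2, p=9, q=7

9/7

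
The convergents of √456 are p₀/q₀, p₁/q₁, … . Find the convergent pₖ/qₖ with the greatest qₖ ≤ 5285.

87851/4114

√456 = [21; 2, 1, 4, 1, 2, 42, …] (period length 6).
Convergents:
  p_0/q_0 = 21/1
  p_1/q_1 = 43/2
  p_2/q_2 = 64/3
  p_3/q_3 = 299/14
  p_4/q_4 = 363/17
  p_5/q_5 = 1025/48
  p_6/q_6 = 43413/2033
  p_7/q_7 = 87851/4114
  p_8/q_8 = 131264/6147
q_7 = 4114 ≤ 5285 < 6147 = q_8, so the answer is 87851/4114.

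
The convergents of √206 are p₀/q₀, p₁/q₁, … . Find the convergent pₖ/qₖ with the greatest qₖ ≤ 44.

√206 = [14; 2, 1, 5, 14, 5, 1, 2, 28, …] (period length 8).
Convergents:
  p_0/q_0 = 14/1
  p_1/q_1 = 29/2
  p_2/q_2 = 43/3
  p_3/q_3 = 244/17
  p_4/q_4 = 3459/241
q_3 = 17 ≤ 44 < 241 = q_4, so the answer is 244/17.

244/17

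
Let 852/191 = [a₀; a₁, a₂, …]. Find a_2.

5

852 = 4·191 + 88   →  a_0 = 4
191 = 2·88 + 15   →  a_1 = 2
88 = 5·15 + 13   →  a_2 = 5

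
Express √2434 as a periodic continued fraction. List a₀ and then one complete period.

[49; 2, 1, 48, 1, 2, 98]

a₀ = ⌊√2434⌋ = 49.
With m₀=0, d₀=1 and mₖ₊₁ = dₖaₖ − mₖ, dₖ₊₁ = (n − mₖ₊₁²)/dₖ, aₖ₊₁ = ⌊(a₀+mₖ₊₁)/dₖ₊₁⌋:
  k=1: m=49, d=33, a=2
  k=2: m=17, d=65, a=1
  k=3: m=48, d=2, a=48
  k=4: m=48, d=65, a=1
  k=5: m=17, d=33, a=2
  k=6: m=49, d=1, a=98
d=1 and a=2a₀=98 at k=6, so the next step gives (m, d) = (49, 33) again — its k=1 value — and the period has length 6.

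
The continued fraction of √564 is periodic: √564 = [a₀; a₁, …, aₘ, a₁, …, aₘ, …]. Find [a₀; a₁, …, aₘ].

a₀ = ⌊√564⌋ = 23.

[23; 1, 2, 1, 46]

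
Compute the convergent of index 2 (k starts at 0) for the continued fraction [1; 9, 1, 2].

11/10

Using pₖ = aₖpₖ₋₁ + pₖ₋₂, qₖ = aₖqₖ₋₁ + qₖ₋₂ (with p₋₁=1, p₋₂=0, q₋₁=0, q₋₂=1):
  k=0: a=1, p=1, q=1
  k=1: a=9, p=10, q=9
  k=2: a=1, p=11, q=10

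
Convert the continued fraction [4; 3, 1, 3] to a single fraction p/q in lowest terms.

Fold from the inside: start with 3/1.
  1 + 1/3 = 4/3
  3 + 3/4 = 15/4
  4 + 4/15 = 64/15

64/15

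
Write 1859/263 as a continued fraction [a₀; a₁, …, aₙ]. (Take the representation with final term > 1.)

[7; 14, 1, 1, 1, 1, 3]

1859 = 7·263 + 18
263 = 14·18 + 11
18 = 1·11 + 7
11 = 1·7 + 4
7 = 1·4 + 3
4 = 1·3 + 1
3 = 3·1 + 0  (stop)
So 1859/263 = [7; 14, 1, 1, 1, 1, 3].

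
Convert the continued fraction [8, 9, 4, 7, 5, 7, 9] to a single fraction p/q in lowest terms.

734117/90540

Fold from the inside: start with 9/1.
  7 + 1/9 = 64/9
  5 + 9/64 = 329/64
  7 + 64/329 = 2367/329
  4 + 329/2367 = 9797/2367
  9 + 2367/9797 = 90540/9797
  8 + 9797/90540 = 734117/90540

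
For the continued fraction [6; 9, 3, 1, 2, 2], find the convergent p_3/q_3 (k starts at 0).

Using pₖ = aₖpₖ₋₁ + pₖ₋₂, qₖ = aₖqₖ₋₁ + qₖ₋₂ (with p₋₁=1, p₋₂=0, q₋₁=0, q₋₂=1):
  k=0: a=6, p=6, q=1
  k=1: a=9, p=55, q=9
  k=2: a=3, p=171, q=28
  k=3: a=1, p=226, q=37

226/37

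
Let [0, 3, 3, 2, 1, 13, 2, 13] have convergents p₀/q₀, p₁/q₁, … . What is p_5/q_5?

137/452

Using pₖ = aₖpₖ₋₁ + pₖ₋₂, qₖ = aₖqₖ₋₁ + qₖ₋₂ (with p₋₁=1, p₋₂=0, q₋₁=0, q₋₂=1):
  k=0: a=0, p=0, q=1
  k=1: a=3, p=1, q=3
  k=2: a=3, p=3, q=10
  k=3: a=2, p=7, q=23
  k=4: a=1, p=10, q=33
  k=5: a=13, p=137, q=452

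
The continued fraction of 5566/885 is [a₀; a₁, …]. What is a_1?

3

5566 = 6·885 + 256   →  a_0 = 6
885 = 3·256 + 117   →  a_1 = 3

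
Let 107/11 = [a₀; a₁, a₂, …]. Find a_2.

2

107 = 9·11 + 8   →  a_0 = 9
11 = 1·8 + 3   →  a_1 = 1
8 = 2·3 + 2   →  a_2 = 2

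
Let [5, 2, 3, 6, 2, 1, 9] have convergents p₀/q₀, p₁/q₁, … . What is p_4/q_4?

516/95

Using pₖ = aₖpₖ₋₁ + pₖ₋₂, qₖ = aₖqₖ₋₁ + qₖ₋₂ (with p₋₁=1, p₋₂=0, q₋₁=0, q₋₂=1):
  k=0: a=5, p=5, q=1
  k=1: a=2, p=11, q=2
  k=2: a=3, p=38, q=7
  k=3: a=6, p=239, q=44
  k=4: a=2, p=516, q=95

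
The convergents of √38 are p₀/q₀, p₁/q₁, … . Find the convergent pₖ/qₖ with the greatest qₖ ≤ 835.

√38 = [6; 6, 12, …] (period length 2).
Convergents:
  p_0/q_0 = 6/1
  p_1/q_1 = 37/6
  p_2/q_2 = 450/73
  p_3/q_3 = 2737/444
  p_4/q_4 = 33294/5401
q_3 = 444 ≤ 835 < 5401 = q_4, so the answer is 2737/444.

2737/444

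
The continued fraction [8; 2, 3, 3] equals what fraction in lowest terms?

194/23

Using pₖ = aₖpₖ₋₁ + pₖ₋₂ and qₖ = aₖqₖ₋₁ + qₖ₋₂:
  k=0: a=8, p=8, q=1
  k=1: a=2, p=17, q=2
  k=2: a=3, p=59, q=7
  k=3: a=3, p=194, q=23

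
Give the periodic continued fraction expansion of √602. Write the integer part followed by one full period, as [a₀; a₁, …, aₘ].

a₀ = ⌊√602⌋ = 24.
With m₀=0, d₀=1 and mₖ₊₁ = dₖaₖ − mₖ, dₖ₊₁ = (n − mₖ₊₁²)/dₖ, aₖ₊₁ = ⌊(a₀+mₖ₊₁)/dₖ₊₁⌋:
  k=1: m=24, d=26, a=1
  k=2: m=2, d=23, a=1
  k=3: m=21, d=7, a=6
  k=4: m=21, d=23, a=1
  k=5: m=2, d=26, a=1
  k=6: m=24, d=1, a=48
d=1 and a=2a₀=48 at k=6, so the next step gives (m, d) = (24, 26) again — its k=1 value — and the period has length 6.

[24; 1, 1, 6, 1, 1, 48]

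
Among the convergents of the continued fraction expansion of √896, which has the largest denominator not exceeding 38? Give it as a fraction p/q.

449/15

√896 = [29; 1, 13, 1, 58, …] (period length 4).
Convergents:
  p_0/q_0 = 29/1
  p_1/q_1 = 30/1
  p_2/q_2 = 419/14
  p_3/q_3 = 449/15
  p_4/q_4 = 26461/884
q_3 = 15 ≤ 38 < 884 = q_4, so the answer is 449/15.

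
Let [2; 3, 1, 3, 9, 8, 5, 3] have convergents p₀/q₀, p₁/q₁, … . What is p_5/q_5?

Using pₖ = aₖpₖ₋₁ + pₖ₋₂, qₖ = aₖqₖ₋₁ + qₖ₋₂ (with p₋₁=1, p₋₂=0, q₋₁=0, q₋₂=1):
  k=0: a=2, p=2, q=1
  k=1: a=3, p=7, q=3
  k=2: a=1, p=9, q=4
  k=3: a=3, p=34, q=15
  k=4: a=9, p=315, q=139
  k=5: a=8, p=2554, q=1127

2554/1127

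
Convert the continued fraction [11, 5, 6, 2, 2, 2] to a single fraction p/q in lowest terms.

4444/397

Fold from the inside: start with 2/1.
  2 + 1/2 = 5/2
  2 + 2/5 = 12/5
  6 + 5/12 = 77/12
  5 + 12/77 = 397/77
  11 + 77/397 = 4444/397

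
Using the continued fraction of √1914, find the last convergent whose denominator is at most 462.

√1914 = [43; 1, 2, 1, 86, …] (period length 4).
Convergents:
  p_0/q_0 = 43/1
  p_1/q_1 = 44/1
  p_2/q_2 = 131/3
  p_3/q_3 = 175/4
  p_4/q_4 = 15181/347
  p_5/q_5 = 15356/351
  p_6/q_6 = 45893/1049
q_5 = 351 ≤ 462 < 1049 = q_6, so the answer is 15356/351.

15356/351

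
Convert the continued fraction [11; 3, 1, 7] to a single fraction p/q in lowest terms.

349/31

Fold from the inside: start with 7/1.
  1 + 1/7 = 8/7
  3 + 7/8 = 31/8
  11 + 8/31 = 349/31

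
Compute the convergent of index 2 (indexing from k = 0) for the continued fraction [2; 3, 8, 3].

58/25

Using pₖ = aₖpₖ₋₁ + pₖ₋₂, qₖ = aₖqₖ₋₁ + qₖ₋₂ (with p₋₁=1, p₋₂=0, q₋₁=0, q₋₂=1):
  k=0: a=2, p=2, q=1
  k=1: a=3, p=7, q=3
  k=2: a=8, p=58, q=25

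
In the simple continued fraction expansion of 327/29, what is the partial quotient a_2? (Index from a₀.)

1

327 = 11·29 + 8   →  a_0 = 11
29 = 3·8 + 5   →  a_1 = 3
8 = 1·5 + 3   →  a_2 = 1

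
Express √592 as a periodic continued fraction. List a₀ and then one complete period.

[24; 3, 48]

a₀ = ⌊√592⌋ = 24.
With m₀=0, d₀=1 and mₖ₊₁ = dₖaₖ − mₖ, dₖ₊₁ = (n − mₖ₊₁²)/dₖ, aₖ₊₁ = ⌊(a₀+mₖ₊₁)/dₖ₊₁⌋:
  k=1: m=24, d=16, a=3
  k=2: m=24, d=1, a=48
d=1 and a=2a₀=48 at k=2, so the next step gives (m, d) = (24, 16) again — its k=1 value — and the period has length 2.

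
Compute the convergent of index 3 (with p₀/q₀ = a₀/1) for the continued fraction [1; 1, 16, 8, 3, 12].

Using pₖ = aₖpₖ₋₁ + pₖ₋₂, qₖ = aₖqₖ₋₁ + qₖ₋₂ (with p₋₁=1, p₋₂=0, q₋₁=0, q₋₂=1):
  k=0: a=1, p=1, q=1
  k=1: a=1, p=2, q=1
  k=2: a=16, p=33, q=17
  k=3: a=8, p=266, q=137

266/137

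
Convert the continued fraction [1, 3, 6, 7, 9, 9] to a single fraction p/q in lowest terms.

14903/11323

Fold from the inside: start with 9/1.
  9 + 1/9 = 82/9
  7 + 9/82 = 583/82
  6 + 82/583 = 3580/583
  3 + 583/3580 = 11323/3580
  1 + 3580/11323 = 14903/11323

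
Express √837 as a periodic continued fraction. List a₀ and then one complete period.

[28; 1, 13, 2, 13, 1, 56]

a₀ = ⌊√837⌋ = 28.
With m₀=0, d₀=1 and mₖ₊₁ = dₖaₖ − mₖ, dₖ₊₁ = (n − mₖ₊₁²)/dₖ, aₖ₊₁ = ⌊(a₀+mₖ₊₁)/dₖ₊₁⌋:
  k=1: m=28, d=53, a=1
  k=2: m=25, d=4, a=13
  k=3: m=27, d=27, a=2
  k=4: m=27, d=4, a=13
  k=5: m=25, d=53, a=1
  k=6: m=28, d=1, a=56
d=1 and a=2a₀=56 at k=6, so the next step gives (m, d) = (28, 53) again — its k=1 value — and the period has length 6.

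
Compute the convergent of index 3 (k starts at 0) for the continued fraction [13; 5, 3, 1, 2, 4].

277/21

Using pₖ = aₖpₖ₋₁ + pₖ₋₂, qₖ = aₖqₖ₋₁ + qₖ₋₂ (with p₋₁=1, p₋₂=0, q₋₁=0, q₋₂=1):
  k=0: a=13, p=13, q=1
  k=1: a=5, p=66, q=5
  k=2: a=3, p=211, q=16
  k=3: a=1, p=277, q=21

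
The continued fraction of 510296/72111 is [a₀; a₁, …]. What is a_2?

15

510296 = 7·72111 + 5519   →  a_0 = 7
72111 = 13·5519 + 364   →  a_1 = 13
5519 = 15·364 + 59   →  a_2 = 15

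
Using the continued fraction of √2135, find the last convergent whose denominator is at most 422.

√2135 = [46; 4, 1, 5, 1, 4, 92, …] (period length 6).
Convergents:
  p_0/q_0 = 46/1
  p_1/q_1 = 185/4
  p_2/q_2 = 231/5
  p_3/q_3 = 1340/29
  p_4/q_4 = 1571/34
  p_5/q_5 = 7624/165
  p_6/q_6 = 702979/15214
q_5 = 165 ≤ 422 < 15214 = q_6, so the answer is 7624/165.

7624/165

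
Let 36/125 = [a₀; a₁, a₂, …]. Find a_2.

2

36 = 0·125 + 36   →  a_0 = 0
125 = 3·36 + 17   →  a_1 = 3
36 = 2·17 + 2   →  a_2 = 2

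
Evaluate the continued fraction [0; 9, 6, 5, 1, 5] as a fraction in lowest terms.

Fold from the inside: start with 5/1.
  1 + 1/5 = 6/5
  5 + 5/6 = 35/6
  6 + 6/35 = 216/35
  9 + 35/216 = 1979/216
  0 + 216/1979 = 216/1979

216/1979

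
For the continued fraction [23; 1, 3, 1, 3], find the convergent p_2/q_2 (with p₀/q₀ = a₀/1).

95/4

Using pₖ = aₖpₖ₋₁ + pₖ₋₂, qₖ = aₖqₖ₋₁ + qₖ₋₂ (with p₋₁=1, p₋₂=0, q₋₁=0, q₋₂=1):
  k=0: a=23, p=23, q=1
  k=1: a=1, p=24, q=1
  k=2: a=3, p=95, q=4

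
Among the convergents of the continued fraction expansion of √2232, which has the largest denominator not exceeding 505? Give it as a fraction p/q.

√2232 = [47; 4, 10, 4, 94, …] (period length 4).
Convergents:
  p_0/q_0 = 47/1
  p_1/q_1 = 189/4
  p_2/q_2 = 1937/41
  p_3/q_3 = 7937/168
  p_4/q_4 = 748015/15833
q_3 = 168 ≤ 505 < 15833 = q_4, so the answer is 7937/168.

7937/168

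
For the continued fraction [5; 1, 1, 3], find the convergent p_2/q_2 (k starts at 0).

11/2

Using pₖ = aₖpₖ₋₁ + pₖ₋₂, qₖ = aₖqₖ₋₁ + qₖ₋₂ (with p₋₁=1, p₋₂=0, q₋₁=0, q₋₂=1):
  k=0: a=5, p=5, q=1
  k=1: a=1, p=6, q=1
  k=2: a=1, p=11, q=2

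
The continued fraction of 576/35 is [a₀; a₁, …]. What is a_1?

2

576 = 16·35 + 16   →  a_0 = 16
35 = 2·16 + 3   →  a_1 = 2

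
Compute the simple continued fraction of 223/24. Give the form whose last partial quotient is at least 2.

223 = 9×24 + 7
24 = 3×7 + 3
7 = 2×3 + 1
3 = 3×1 + 0  (stop)
So 223/24 = [9; 3, 2, 3].

[9; 3, 2, 3]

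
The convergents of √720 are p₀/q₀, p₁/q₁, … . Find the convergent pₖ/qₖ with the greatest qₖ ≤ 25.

161/6

√720 = [26; 1, 4, 1, 52, …] (period length 4).
Convergents:
  p_0/q_0 = 26/1
  p_1/q_1 = 27/1
  p_2/q_2 = 134/5
  p_3/q_3 = 161/6
  p_4/q_4 = 8506/317
q_3 = 6 ≤ 25 < 317 = q_4, so the answer is 161/6.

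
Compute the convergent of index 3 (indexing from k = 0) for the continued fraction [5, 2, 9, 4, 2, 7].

Using pₖ = aₖpₖ₋₁ + pₖ₋₂, qₖ = aₖqₖ₋₁ + qₖ₋₂ (with p₋₁=1, p₋₂=0, q₋₁=0, q₋₂=1):
  k=0: a=5, p=5, q=1
  k=1: a=2, p=11, q=2
  k=2: a=9, p=104, q=19
  k=3: a=4, p=427, q=78

427/78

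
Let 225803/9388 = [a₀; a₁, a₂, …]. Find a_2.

8

225803 = 24·9388 + 491   →  a_0 = 24
9388 = 19·491 + 59   →  a_1 = 19
491 = 8·59 + 19   →  a_2 = 8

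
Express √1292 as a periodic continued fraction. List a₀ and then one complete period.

[35; 1, 16, 1, 70]

a₀ = ⌊√1292⌋ = 35.
With m₀=0, d₀=1 and mₖ₊₁ = dₖaₖ − mₖ, dₖ₊₁ = (n − mₖ₊₁²)/dₖ, aₖ₊₁ = ⌊(a₀+mₖ₊₁)/dₖ₊₁⌋:
  k=1: m=35, d=67, a=1
  k=2: m=32, d=4, a=16
  k=3: m=32, d=67, a=1
  k=4: m=35, d=1, a=70
d=1 and a=2a₀=70 at k=4, so the next step gives (m, d) = (35, 67) again — its k=1 value — and the period has length 4.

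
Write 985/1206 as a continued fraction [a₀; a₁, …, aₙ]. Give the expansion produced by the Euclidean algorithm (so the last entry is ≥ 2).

985 = 0×1206 + 985
1206 = 1×985 + 221
985 = 4×221 + 101
221 = 2×101 + 19
101 = 5×19 + 6
19 = 3×6 + 1
6 = 6×1 + 0  (stop)
So 985/1206 = [0; 1, 4, 2, 5, 3, 6].

[0; 1, 4, 2, 5, 3, 6]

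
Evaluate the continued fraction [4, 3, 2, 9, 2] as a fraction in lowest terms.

Using pₖ = aₖpₖ₋₁ + pₖ₋₂ and qₖ = aₖqₖ₋₁ + qₖ₋₂:
  k=0: a=4, p=4, q=1
  k=1: a=3, p=13, q=3
  k=2: a=2, p=30, q=7
  k=3: a=9, p=283, q=66
  k=4: a=2, p=596, q=139

596/139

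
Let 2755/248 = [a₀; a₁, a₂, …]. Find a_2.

2755 = 11·248 + 27   →  a_0 = 11
248 = 9·27 + 5   →  a_1 = 9
27 = 5·5 + 2   →  a_2 = 5

5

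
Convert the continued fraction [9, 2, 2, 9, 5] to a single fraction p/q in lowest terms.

Using pₖ = aₖpₖ₋₁ + pₖ₋₂ and qₖ = aₖqₖ₋₁ + qₖ₋₂:
  k=0: a=9, p=9, q=1
  k=1: a=2, p=19, q=2
  k=2: a=2, p=47, q=5
  k=3: a=9, p=442, q=47
  k=4: a=5, p=2257, q=240

2257/240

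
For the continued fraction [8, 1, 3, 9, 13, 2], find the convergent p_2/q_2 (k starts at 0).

Using pₖ = aₖpₖ₋₁ + pₖ₋₂, qₖ = aₖqₖ₋₁ + qₖ₋₂ (with p₋₁=1, p₋₂=0, q₋₁=0, q₋₂=1):
  k=0: a=8, p=8, q=1
  k=1: a=1, p=9, q=1
  k=2: a=3, p=35, q=4

35/4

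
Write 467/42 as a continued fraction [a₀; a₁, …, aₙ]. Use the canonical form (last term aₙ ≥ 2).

[11; 8, 2, 2]

467 = 11×42 + 5
42 = 8×5 + 2
5 = 2×2 + 1
2 = 2×1 + 0  (stop)
So 467/42 = [11; 8, 2, 2].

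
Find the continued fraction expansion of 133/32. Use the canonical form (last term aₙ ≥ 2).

133 = 4*32 + 5
32 = 6*5 + 2
5 = 2*2 + 1
2 = 2*1 + 0  (stop)
So 133/32 = [4; 6, 2, 2].

[4; 6, 2, 2]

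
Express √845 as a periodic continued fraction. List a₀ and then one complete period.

a₀ = ⌊√845⌋ = 29.

[29; 14, 1, 1, 14, 58]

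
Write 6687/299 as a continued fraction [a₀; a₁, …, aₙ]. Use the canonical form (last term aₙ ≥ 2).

6687 = 22*299 + 109
299 = 2*109 + 81
109 = 1*81 + 28
81 = 2*28 + 25
28 = 1*25 + 3
25 = 8*3 + 1
3 = 3*1 + 0  (stop)
So 6687/299 = [22; 2, 1, 2, 1, 8, 3].

[22; 2, 1, 2, 1, 8, 3]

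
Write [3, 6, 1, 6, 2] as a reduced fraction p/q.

324/103

Fold from the inside: start with 2/1.
  6 + 1/2 = 13/2
  1 + 2/13 = 15/13
  6 + 13/15 = 103/15
  3 + 15/103 = 324/103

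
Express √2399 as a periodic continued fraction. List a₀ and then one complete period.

a₀ = ⌊√2399⌋ = 48.

[48; 1, 47, 1, 96]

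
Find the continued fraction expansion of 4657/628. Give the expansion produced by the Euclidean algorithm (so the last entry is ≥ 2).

4657 = 7·628 + 261
628 = 2·261 + 106
261 = 2·106 + 49
106 = 2·49 + 8
49 = 6·8 + 1
8 = 8·1 + 0  (stop)
So 4657/628 = [7; 2, 2, 2, 6, 8].

[7; 2, 2, 2, 6, 8]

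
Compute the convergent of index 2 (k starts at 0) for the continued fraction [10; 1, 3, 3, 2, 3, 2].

43/4

Using pₖ = aₖpₖ₋₁ + pₖ₋₂, qₖ = aₖqₖ₋₁ + qₖ₋₂ (with p₋₁=1, p₋₂=0, q₋₁=0, q₋₂=1):
  k=0: a=10, p=10, q=1
  k=1: a=1, p=11, q=1
  k=2: a=3, p=43, q=4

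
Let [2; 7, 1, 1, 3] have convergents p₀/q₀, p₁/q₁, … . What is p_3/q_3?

32/15

Using pₖ = aₖpₖ₋₁ + pₖ₋₂, qₖ = aₖqₖ₋₁ + qₖ₋₂ (with p₋₁=1, p₋₂=0, q₋₁=0, q₋₂=1):
  k=0: a=2, p=2, q=1
  k=1: a=7, p=15, q=7
  k=2: a=1, p=17, q=8
  k=3: a=1, p=32, q=15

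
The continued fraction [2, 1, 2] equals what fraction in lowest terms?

8/3

Using pₖ = aₖpₖ₋₁ + pₖ₋₂ and qₖ = aₖqₖ₋₁ + qₖ₋₂:
  k=0: a=2, p=2, q=1
  k=1: a=1, p=3, q=1
  k=2: a=2, p=8, q=3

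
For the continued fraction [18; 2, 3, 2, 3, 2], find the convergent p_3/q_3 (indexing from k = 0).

Using pₖ = aₖpₖ₋₁ + pₖ₋₂, qₖ = aₖqₖ₋₁ + qₖ₋₂ (with p₋₁=1, p₋₂=0, q₋₁=0, q₋₂=1):
  k=0: a=18, p=18, q=1
  k=1: a=2, p=37, q=2
  k=2: a=3, p=129, q=7
  k=3: a=2, p=295, q=16

295/16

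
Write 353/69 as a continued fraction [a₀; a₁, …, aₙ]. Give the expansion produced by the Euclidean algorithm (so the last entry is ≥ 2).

353 = 5×69 + 8
69 = 8×8 + 5
8 = 1×5 + 3
5 = 1×3 + 2
3 = 1×2 + 1
2 = 2×1 + 0  (stop)
So 353/69 = [5; 8, 1, 1, 1, 2].

[5; 8, 1, 1, 1, 2]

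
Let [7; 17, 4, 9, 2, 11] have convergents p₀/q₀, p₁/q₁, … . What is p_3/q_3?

4503/638

Using pₖ = aₖpₖ₋₁ + pₖ₋₂, qₖ = aₖqₖ₋₁ + qₖ₋₂ (with p₋₁=1, p₋₂=0, q₋₁=0, q₋₂=1):
  k=0: a=7, p=7, q=1
  k=1: a=17, p=120, q=17
  k=2: a=4, p=487, q=69
  k=3: a=9, p=4503, q=638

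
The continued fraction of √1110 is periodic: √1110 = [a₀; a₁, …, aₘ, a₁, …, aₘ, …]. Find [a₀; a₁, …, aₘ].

a₀ = ⌊√1110⌋ = 33.
With m₀=0, d₀=1 and mₖ₊₁ = dₖaₖ − mₖ, dₖ₊₁ = (n − mₖ₊₁²)/dₖ, aₖ₊₁ = ⌊(a₀+mₖ₊₁)/dₖ₊₁⌋:
  k=1: m=33, d=21, a=3
  k=2: m=30, d=10, a=6
  k=3: m=30, d=21, a=3
  k=4: m=33, d=1, a=66
d=1 and a=2a₀=66 at k=4, so the next step gives (m, d) = (33, 21) again — its k=1 value — and the period has length 4.

[33; 3, 6, 3, 66]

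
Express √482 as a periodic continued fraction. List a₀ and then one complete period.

[21; 1, 20, 1, 42]

a₀ = ⌊√482⌋ = 21.
With m₀=0, d₀=1 and mₖ₊₁ = dₖaₖ − mₖ, dₖ₊₁ = (n − mₖ₊₁²)/dₖ, aₖ₊₁ = ⌊(a₀+mₖ₊₁)/dₖ₊₁⌋:
  k=1: m=21, d=41, a=1
  k=2: m=20, d=2, a=20
  k=3: m=20, d=41, a=1
  k=4: m=21, d=1, a=42
d=1 and a=2a₀=42 at k=4, so the next step gives (m, d) = (21, 41) again — its k=1 value — and the period has length 4.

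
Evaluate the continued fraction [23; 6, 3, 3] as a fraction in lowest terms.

Using pₖ = aₖpₖ₋₁ + pₖ₋₂ and qₖ = aₖqₖ₋₁ + qₖ₋₂:
  k=0: a=23, p=23, q=1
  k=1: a=6, p=139, q=6
  k=2: a=3, p=440, q=19
  k=3: a=3, p=1459, q=63

1459/63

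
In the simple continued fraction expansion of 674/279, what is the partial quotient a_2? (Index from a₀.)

674 = 2·279 + 116   →  a_0 = 2
279 = 2·116 + 47   →  a_1 = 2
116 = 2·47 + 22   →  a_2 = 2

2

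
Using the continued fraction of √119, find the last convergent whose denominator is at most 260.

2629/241

√119 = [10; 1, 9, 1, 20, …] (period length 4).
Convergents:
  p_0/q_0 = 10/1
  p_1/q_1 = 11/1
  p_2/q_2 = 109/10
  p_3/q_3 = 120/11
  p_4/q_4 = 2509/230
  p_5/q_5 = 2629/241
  p_6/q_6 = 26170/2399
q_5 = 241 ≤ 260 < 2399 = q_6, so the answer is 2629/241.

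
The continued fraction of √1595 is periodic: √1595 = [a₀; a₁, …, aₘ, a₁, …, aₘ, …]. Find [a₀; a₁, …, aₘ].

a₀ = ⌊√1595⌋ = 39.
With m₀=0, d₀=1 and mₖ₊₁ = dₖaₖ − mₖ, dₖ₊₁ = (n − mₖ₊₁²)/dₖ, aₖ₊₁ = ⌊(a₀+mₖ₊₁)/dₖ₊₁⌋:
  k=1: m=39, d=74, a=1
  k=2: m=35, d=5, a=14
  k=3: m=35, d=74, a=1
  k=4: m=39, d=1, a=78
d=1 and a=2a₀=78 at k=4, so the next step gives (m, d) = (39, 74) again — its k=1 value — and the period has length 4.

[39; 1, 14, 1, 78]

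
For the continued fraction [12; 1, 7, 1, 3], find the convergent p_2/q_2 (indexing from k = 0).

103/8

Using pₖ = aₖpₖ₋₁ + pₖ₋₂, qₖ = aₖqₖ₋₁ + qₖ₋₂ (with p₋₁=1, p₋₂=0, q₋₁=0, q₋₂=1):
  k=0: a=12, p=12, q=1
  k=1: a=1, p=13, q=1
  k=2: a=7, p=103, q=8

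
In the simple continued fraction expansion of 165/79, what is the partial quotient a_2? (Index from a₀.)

3

165 = 2·79 + 7   →  a_0 = 2
79 = 11·7 + 2   →  a_1 = 11
7 = 3·2 + 1   →  a_2 = 3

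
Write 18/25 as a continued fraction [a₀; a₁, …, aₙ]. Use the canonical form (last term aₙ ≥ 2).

[0; 1, 2, 1, 1, 3]

18 = 0*25 + 18
25 = 1*18 + 7
18 = 2*7 + 4
7 = 1*4 + 3
4 = 1*3 + 1
3 = 3*1 + 0  (stop)
So 18/25 = [0; 1, 2, 1, 1, 3].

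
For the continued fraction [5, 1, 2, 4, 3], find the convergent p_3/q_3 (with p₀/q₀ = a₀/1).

Using pₖ = aₖpₖ₋₁ + pₖ₋₂, qₖ = aₖqₖ₋₁ + qₖ₋₂ (with p₋₁=1, p₋₂=0, q₋₁=0, q₋₂=1):
  k=0: a=5, p=5, q=1
  k=1: a=1, p=6, q=1
  k=2: a=2, p=17, q=3
  k=3: a=4, p=74, q=13

74/13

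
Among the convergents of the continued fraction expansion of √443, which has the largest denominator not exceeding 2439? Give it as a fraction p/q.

18585/883

√443 = [21; 21, 42, …] (period length 2).
Convergents:
  p_0/q_0 = 21/1
  p_1/q_1 = 442/21
  p_2/q_2 = 18585/883
  p_3/q_3 = 390727/18564
q_2 = 883 ≤ 2439 < 18564 = q_3, so the answer is 18585/883.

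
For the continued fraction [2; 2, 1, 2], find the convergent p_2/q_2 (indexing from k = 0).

7/3

Using pₖ = aₖpₖ₋₁ + pₖ₋₂, qₖ = aₖqₖ₋₁ + qₖ₋₂ (with p₋₁=1, p₋₂=0, q₋₁=0, q₋₂=1):
  k=0: a=2, p=2, q=1
  k=1: a=2, p=5, q=2
  k=2: a=1, p=7, q=3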